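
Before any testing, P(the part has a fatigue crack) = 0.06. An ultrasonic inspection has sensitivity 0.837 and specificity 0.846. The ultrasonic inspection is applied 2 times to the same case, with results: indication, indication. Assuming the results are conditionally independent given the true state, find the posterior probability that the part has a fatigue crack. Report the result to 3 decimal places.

With H the event that the part has a fatigue crack, the joint likelihood of the observed sequence is P(data|H) = 0.837·0.837 = 0.70057 and P(data|¬H) = 0.154·0.154 = 0.023716.
Bayes: P(H|data) = 0.06·0.70057 / (0.06·0.70057 + 0.94·0.023716) = 0.042034/0.064327 = 0.6534.

Posterior P(H) ≈ 0.653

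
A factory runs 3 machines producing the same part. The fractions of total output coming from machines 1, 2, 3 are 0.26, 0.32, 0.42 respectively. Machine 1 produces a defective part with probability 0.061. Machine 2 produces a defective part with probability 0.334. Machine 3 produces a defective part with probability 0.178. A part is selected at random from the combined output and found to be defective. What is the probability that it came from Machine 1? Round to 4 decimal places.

P(defective|M1) = 0.061; P(defective|M2) = 0.334; P(defective|M3) = 0.178.
Prior × likelihood for each source: 0.26·0.061=0.01586, 0.32·0.334=0.1069, 0.42·0.178=0.07476. Summing gives P(defective) = 0.19750.
P(Machine 1 | defective) = 0.01586 / 0.19750 = 0.0803.

Posterior probability ≈ 0.0803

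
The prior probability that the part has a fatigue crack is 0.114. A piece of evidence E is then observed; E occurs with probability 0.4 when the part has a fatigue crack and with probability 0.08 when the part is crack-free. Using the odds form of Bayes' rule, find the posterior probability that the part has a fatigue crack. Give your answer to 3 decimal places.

Prior odds = 0.114/(1−0.114) = 0.12867. In log-odds, ln(0.12867) = -2.0505.
Add log likelihood ratio: ln(5.0000) = 1.6094.
Posterior log-odds = -0.44108, so posterior odds = exp(-0.44108) = 0.64334. Converting, P(H|E) = 0.64334/1.6433 = 0.391.

Posterior probability ≈ 0.391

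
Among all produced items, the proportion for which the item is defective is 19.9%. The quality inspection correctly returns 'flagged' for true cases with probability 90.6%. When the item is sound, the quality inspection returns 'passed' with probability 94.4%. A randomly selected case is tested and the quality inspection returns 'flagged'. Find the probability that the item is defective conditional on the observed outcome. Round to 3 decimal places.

P(H | E) ≈ 0.801

Let H be the event that the item is defective. P(H) = 0.199, so P(¬H) = 0.801. With E the 'flagged' result, P(E|H) = 0.906 and P(E|¬H) = 0.056.
P(E) = 0.906·0.199 + 0.056·0.801 = 0.18029 + 0.044856 = 0.22515.
By Bayes' theorem, P(H|E) = 0.18029 / 0.22515 = 0.801.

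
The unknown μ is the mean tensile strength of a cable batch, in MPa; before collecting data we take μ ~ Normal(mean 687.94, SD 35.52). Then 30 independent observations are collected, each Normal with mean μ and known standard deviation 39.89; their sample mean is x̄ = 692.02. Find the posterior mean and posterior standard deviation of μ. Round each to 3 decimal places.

Posterior mean ≈ 691.855; posterior SD ≈ 7.134

Prior precision 1/τ₀² = 1/35.52² = 0.00079260; data precision n/σ² = 30/39.89² = 0.0188536.
Posterior precision = 0.00079260 + 0.0188536 = 0.0196462, giving posterior SD = 1/√0.0196462 = 7.134.
Posterior mean = (0.00079260·687.94 + 0.0188536·692.02) / 0.0196462 = 691.855.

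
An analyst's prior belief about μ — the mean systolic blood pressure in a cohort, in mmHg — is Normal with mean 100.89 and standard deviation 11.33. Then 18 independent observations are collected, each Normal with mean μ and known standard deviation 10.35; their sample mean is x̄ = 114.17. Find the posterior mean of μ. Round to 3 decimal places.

Prior precision 1/τ₀² = 1/11.33² = 0.00779005; data precision n/σ² = 18/10.35² = 0.168032.
Posterior precision = 0.00779005 + 0.168032 = 0.175822.
Posterior mean = (0.00779005·100.89 + 0.168032·114.17) / 0.175822 = 113.582.

Posterior mean ≈ 113.582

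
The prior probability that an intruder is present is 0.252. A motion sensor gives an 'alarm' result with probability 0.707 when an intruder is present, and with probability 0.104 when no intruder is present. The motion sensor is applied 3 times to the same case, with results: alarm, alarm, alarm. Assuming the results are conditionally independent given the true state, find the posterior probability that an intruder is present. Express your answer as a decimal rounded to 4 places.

Posterior P(H) ≈ 0.9906

With H the event that an intruder is present, the joint likelihood of the observed sequence is P(data|H) = 0.707·0.707·0.707 = 0.35339 and P(data|¬H) = 0.104·0.104·0.104 = 0.0011249.
Bayes: P(H|data) = 0.252·0.35339 / (0.252·0.35339 + 0.748·0.0011249) = 0.089055/0.089896 = 0.9906.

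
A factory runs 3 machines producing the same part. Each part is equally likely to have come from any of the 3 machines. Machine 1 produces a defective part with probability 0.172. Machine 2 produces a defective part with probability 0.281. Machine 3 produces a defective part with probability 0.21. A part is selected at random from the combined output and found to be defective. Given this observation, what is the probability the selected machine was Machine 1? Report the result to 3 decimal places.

Posterior probability ≈ 0.259

Tabulate prior·likelihood by source: [1] prior 0.333333, lik 0.172, product 0.05733; [2] prior 0.333333, lik 0.281, product 0.09367; [3] prior 0.333333, lik 0.21, product 0.07000.
Normalizing constant = 0.22100; the posterior for Machine 1 is its product over the sum, 0.05733/0.22100 = 0.259.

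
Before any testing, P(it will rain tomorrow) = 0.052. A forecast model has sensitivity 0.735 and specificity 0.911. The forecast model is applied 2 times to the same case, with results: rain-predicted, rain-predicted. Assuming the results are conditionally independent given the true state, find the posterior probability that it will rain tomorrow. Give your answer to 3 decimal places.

Let H be the event that it will rain tomorrow; start with P(H) = 0.052. P('rain-predicted'|H) = 0.735, P('rain-predicted'|¬H) = 0.089.
Update on result 1 ('rain-predicted'): P(H) ← 0.735·0.0520 / (0.735·0.0520 + 0.089·0.9480) = 0.038220/0.12259 = 0.3118.
Update on result 2 ('rain-predicted'): P(H) ← 0.735·0.3118 / (0.735·0.3118 + 0.089·0.6882) = 0.22915/0.29040 = 0.7891.

Posterior P(H) ≈ 0.789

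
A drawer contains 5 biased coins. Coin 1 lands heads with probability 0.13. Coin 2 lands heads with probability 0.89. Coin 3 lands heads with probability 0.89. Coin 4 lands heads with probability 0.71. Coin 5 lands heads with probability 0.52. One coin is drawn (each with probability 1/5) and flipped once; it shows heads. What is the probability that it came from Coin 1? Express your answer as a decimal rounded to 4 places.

P(heads|C1) = 0.13; P(heads|C2) = 0.89; P(heads|C3) = 0.89; P(heads|C4) = 0.71; P(heads|C5) = 0.52.
Prior × likelihood for each source: 0.2·0.13=0.02600, 0.2·0.89=0.1780, 0.2·0.89=0.1780, 0.2·0.71=0.1420, 0.2·0.52=0.1040. Summing gives P(heads) = 0.62800.
P(Coin 1 | heads) = 0.02600 / 0.62800 = 0.0414.

Posterior probability ≈ 0.0414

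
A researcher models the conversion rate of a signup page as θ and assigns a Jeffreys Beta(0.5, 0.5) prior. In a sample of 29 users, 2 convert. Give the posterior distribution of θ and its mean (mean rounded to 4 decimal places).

Posterior: Beta(2.5, 27.5); mean ≈ 0.0833

The binomial likelihood is conjugate to the Beta prior: with 2 successes and 27 failures, the posterior is Beta(0.5+2, 0.5+27) = Beta(2.5, 27.5).
E[θ | data] = 2.5/(2.5+27.5) = 0.0833.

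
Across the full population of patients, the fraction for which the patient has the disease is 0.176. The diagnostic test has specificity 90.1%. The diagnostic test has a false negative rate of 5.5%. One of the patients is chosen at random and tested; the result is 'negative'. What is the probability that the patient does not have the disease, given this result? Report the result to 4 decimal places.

P(¬H | E) ≈ 0.9871

Write H for 'the patient has the disease'. Prior odds H:¬H = 0.176/0.824 = 0.21359. For the 'negative' outcome, the likelihood ratio is 0.055/0.901 = 0.061043.
Posterior odds = 0.21359 × 0.061043 = 0.013038, so P(H|E) = 0.013038/(1+0.013038) = 0.0129. Then P(¬H|E) = 1 − 0.0129 = 0.9871.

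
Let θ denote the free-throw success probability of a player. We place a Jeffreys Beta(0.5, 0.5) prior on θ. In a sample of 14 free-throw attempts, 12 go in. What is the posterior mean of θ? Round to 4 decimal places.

Posterior mean ≈ 0.8333

The binomial likelihood is conjugate to the Beta prior: with 12 successes and 2 failures, the posterior is Beta(0.5+12, 0.5+2) = Beta(12.5, 2.5).
Posterior mean = α/(α+β) = 12.5/15 = 0.8333.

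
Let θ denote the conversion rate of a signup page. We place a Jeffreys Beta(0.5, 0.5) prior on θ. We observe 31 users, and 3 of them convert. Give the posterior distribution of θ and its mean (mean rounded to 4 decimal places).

Posterior: Beta(3.5, 28.5); mean ≈ 0.1094

Observing 3 successes and 28 failures updates Beta(0.5, 0.5) by adding the success and failure counts to the two shape parameters: α = 0.5+3 = 3.5, β = 0.5+28 = 28.5.
E[θ | data] = 3.5/(3.5+28.5) = 0.1094.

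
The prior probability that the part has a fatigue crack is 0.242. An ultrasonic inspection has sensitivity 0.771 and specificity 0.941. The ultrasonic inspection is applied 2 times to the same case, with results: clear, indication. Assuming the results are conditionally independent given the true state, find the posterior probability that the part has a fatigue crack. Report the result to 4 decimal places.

Posterior P(H) ≈ 0.5038

Let H be the event that the part has a fatigue crack; start with P(H) = 0.242. P('indication'|H) = 0.771, P('indication'|¬H) = 0.059.
Update on result 1 ('clear'): P(H) ← 0.229·0.2420 / (0.229·0.2420 + 0.941·0.7580) = 0.055418/0.76870 = 0.0721.
Update on result 2 ('indication'): P(H) ← 0.771·0.0721 / (0.771·0.0721 + 0.059·0.9279) = 0.055584/0.11033 = 0.5038.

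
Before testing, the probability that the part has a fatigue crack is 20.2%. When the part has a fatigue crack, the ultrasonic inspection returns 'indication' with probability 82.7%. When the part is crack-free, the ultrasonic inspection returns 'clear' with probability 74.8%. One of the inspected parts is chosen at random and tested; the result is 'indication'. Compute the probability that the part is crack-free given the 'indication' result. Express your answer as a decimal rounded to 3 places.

Write H for 'the part has a fatigue crack'. Prior odds H:¬H = 0.202/0.798 = 0.25313. For the 'indication' outcome, the likelihood ratio is 0.827/0.252 = 3.2817.
Posterior odds = 0.25313 × 3.2817 = 0.83072, so P(H|E) = 0.83072/(1+0.83072) = 0.454. Then P(¬H|E) = 1 − 0.454 = 0.546.

P(¬H | E) ≈ 0.546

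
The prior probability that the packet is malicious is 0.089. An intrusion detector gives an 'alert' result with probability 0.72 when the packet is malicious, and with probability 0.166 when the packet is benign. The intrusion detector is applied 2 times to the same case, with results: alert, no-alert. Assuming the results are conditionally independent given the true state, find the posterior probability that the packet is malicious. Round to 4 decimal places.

Let H be the event that the packet is malicious; start with P(H) = 0.089. P('alert'|H) = 0.72, P('alert'|¬H) = 0.166.
Update on result 1 ('alert'): P(H) ← 0.72·0.0890 / (0.72·0.0890 + 0.166·0.9110) = 0.064080/0.21531 = 0.2976.
Update on result 2 ('no-alert'): P(H) ← 0.28·0.2976 / (0.28·0.2976 + 0.834·0.7024) = 0.083334/0.66912 = 0.1245.

Posterior P(H) ≈ 0.1245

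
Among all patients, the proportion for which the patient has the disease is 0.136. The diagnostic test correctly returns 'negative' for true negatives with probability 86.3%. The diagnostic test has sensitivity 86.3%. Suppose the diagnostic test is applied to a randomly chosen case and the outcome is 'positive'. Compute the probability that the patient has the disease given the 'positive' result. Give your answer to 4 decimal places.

P(H | E) ≈ 0.4979

Write H for 'the patient has the disease'. Prior odds H:¬H = 0.136/0.864 = 0.15741. For the 'positive' outcome, the likelihood ratio is 0.863/0.137 = 6.2993.
Posterior odds = 0.15741 × 6.2993 = 0.99155, so P(H|E) = 0.99155/(1+0.99155) = 0.4979.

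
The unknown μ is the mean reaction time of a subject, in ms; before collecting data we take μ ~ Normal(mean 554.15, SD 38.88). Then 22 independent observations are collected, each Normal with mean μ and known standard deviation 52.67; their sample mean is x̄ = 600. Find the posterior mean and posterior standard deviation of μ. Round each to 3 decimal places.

Prior precision 1/τ₀² = 1/38.88² = 0.00066153; data precision n/σ² = 22/52.67² = 0.00793042.
Posterior precision = 0.00066153 + 0.00793042 = 0.00859194, giving posterior SD = 1/√0.00859194 = 10.788.
Posterior mean = (0.00066153·554.15 + 0.00793042·600) / 0.00859194 = 596.470.

Posterior mean ≈ 596.470; posterior SD ≈ 10.788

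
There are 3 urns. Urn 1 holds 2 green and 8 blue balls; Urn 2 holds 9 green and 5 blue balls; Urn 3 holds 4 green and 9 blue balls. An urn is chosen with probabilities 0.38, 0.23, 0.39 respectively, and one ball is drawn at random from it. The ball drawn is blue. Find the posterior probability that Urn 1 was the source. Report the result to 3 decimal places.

Posterior probability ≈ 0.463

P(blue|Urn 1) = 0.8; P(blue|Urn 2) = 0.3571; P(blue|Urn 3) = 0.6923.
Prior × likelihood for each source: 0.38·0.8=0.3040, 0.23·0.3571=0.08214, 0.39·0.6923=0.2700. Summing gives P(blue) = 0.65614.
P(Urn 1 | blue) = 0.3040 / 0.65614 = 0.463.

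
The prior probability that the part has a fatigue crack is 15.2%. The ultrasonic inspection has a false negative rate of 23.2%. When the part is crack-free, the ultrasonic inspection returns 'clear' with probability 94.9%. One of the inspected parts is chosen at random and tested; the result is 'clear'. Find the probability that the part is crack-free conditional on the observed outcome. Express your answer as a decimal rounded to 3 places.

P(¬H | E) ≈ 0.958

Write H for 'the part has a fatigue crack'. Prior odds H:¬H = 0.152/0.848 = 0.17925. For the 'clear' outcome, the likelihood ratio is 0.232/0.949 = 0.24447.
Posterior odds = 0.17925 × 0.24447 = 0.043820, so P(H|E) = 0.043820/(1+0.043820) = 0.042. Then P(¬H|E) = 1 − 0.042 = 0.958.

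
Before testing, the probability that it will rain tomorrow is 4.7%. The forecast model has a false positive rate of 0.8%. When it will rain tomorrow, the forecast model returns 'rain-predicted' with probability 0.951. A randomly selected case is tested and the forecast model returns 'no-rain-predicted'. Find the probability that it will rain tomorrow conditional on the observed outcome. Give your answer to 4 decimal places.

P(H | E) ≈ 0.0024

Write H for 'it will rain tomorrow'. Prior odds H:¬H = 0.047/0.953 = 0.049318. For the 'no-rain-predicted' outcome, the likelihood ratio is 0.049/0.992 = 0.049395.
Posterior odds = 0.049318 × 0.049395 = 0.0024361, so P(H|E) = 0.0024361/(1+0.0024361) = 0.0024.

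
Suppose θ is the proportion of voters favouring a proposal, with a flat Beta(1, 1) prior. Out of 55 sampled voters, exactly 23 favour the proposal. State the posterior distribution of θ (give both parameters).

The binomial likelihood is conjugate to the Beta prior: with 23 successes and 32 failures, the posterior is Beta(1+23, 1+32) = Beta(24, 33).

Posterior: Beta(24, 33)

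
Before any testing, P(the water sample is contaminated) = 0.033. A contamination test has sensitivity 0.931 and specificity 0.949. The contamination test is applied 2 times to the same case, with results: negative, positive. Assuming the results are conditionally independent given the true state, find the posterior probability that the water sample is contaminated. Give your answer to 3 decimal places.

With H the event that the water sample is contaminated, the joint likelihood of the observed sequence is P(data|H) = 0.069·0.931 = 0.064239 and P(data|¬H) = 0.949·0.051 = 0.048399.
Bayes: P(H|data) = 0.033·0.064239 / (0.033·0.064239 + 0.967·0.048399) = 0.0021199/0.048922 = 0.0433.

Posterior P(H) ≈ 0.043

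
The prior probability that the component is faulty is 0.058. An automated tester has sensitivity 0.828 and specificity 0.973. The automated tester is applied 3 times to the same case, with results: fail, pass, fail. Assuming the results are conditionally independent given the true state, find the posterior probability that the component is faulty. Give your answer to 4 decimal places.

With H the event that the component is faulty, the joint likelihood of the observed sequence is P(data|H) = 0.828·0.172·0.828 = 0.11792 and P(data|¬H) = 0.027·0.973·0.027 = 0.00070932.
Bayes: P(H|data) = 0.058·0.11792 / (0.058·0.11792 + 0.942·0.00070932) = 0.0068394/0.0075076 = 0.9110.

Posterior P(H) ≈ 0.9110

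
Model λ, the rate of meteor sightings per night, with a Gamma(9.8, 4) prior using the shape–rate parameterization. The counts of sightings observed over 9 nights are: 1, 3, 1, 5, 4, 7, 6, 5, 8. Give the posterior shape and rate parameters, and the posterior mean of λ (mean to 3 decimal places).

Posterior: Gamma(shape=49.8, rate=13); mean ≈ 3.831

The Poisson likelihood adds the total count to the shape and the number of exposure periods to the rate. Here ∑xᵢ = 40 and n = 9, so shape 9.8→49.8 and rate 4→13.
E[λ | data] = 49.8/13 = 3.831.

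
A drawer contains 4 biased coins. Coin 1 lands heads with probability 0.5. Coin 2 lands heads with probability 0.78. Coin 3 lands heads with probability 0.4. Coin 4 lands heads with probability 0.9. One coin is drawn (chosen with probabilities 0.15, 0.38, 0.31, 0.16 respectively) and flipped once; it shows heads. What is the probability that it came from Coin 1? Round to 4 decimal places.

Posterior probability ≈ 0.1173

Tabulate prior·likelihood by source: [1] prior 0.15, lik 0.5, product 0.07500; [2] prior 0.38, lik 0.78, product 0.2964; [3] prior 0.31, lik 0.4, product 0.1240; [4] prior 0.16, lik 0.9, product 0.1440.
Normalizing constant = 0.63940; the posterior for Coin 1 is its product over the sum, 0.07500/0.63940 = 0.1173.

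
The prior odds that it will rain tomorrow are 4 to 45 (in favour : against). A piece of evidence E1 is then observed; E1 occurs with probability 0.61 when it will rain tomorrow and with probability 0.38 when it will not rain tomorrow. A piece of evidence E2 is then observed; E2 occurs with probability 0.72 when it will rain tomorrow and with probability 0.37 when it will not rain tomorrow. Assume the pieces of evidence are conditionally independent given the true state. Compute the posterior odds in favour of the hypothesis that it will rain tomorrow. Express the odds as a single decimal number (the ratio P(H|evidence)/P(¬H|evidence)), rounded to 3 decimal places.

Posterior odds ≈ 0.278

Prior odds = 4/45 = 0.088889. In log-odds, ln(0.088889) = -2.4204.
Add log likelihood ratios: ln(1.6053) + ln(1.9459) = 1.1390.
Posterior log-odds = -1.2813, so posterior odds = exp(-1.2813) = 0.27767.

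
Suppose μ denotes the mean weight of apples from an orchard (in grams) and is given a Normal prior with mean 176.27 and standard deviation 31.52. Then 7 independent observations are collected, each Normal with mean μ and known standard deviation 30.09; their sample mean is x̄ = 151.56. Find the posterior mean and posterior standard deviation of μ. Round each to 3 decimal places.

Posterior mean ≈ 154.406; posterior SD ≈ 10.698

Prior precision 1/τ₀² = 1/31.52² = 0.00100653; data precision n/σ² = 7/30.09² = 0.00773132.
Posterior precision = 0.00100653 + 0.00773132 = 0.00873785, giving posterior SD = 1/√0.00873785 = 10.698.
Posterior mean = (0.00100653·176.27 + 0.00773132·151.56) / 0.00873785 = 154.406.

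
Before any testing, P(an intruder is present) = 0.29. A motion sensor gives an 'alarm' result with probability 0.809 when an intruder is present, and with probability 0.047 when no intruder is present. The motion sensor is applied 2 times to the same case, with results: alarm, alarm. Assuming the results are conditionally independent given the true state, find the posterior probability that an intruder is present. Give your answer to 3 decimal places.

Posterior P(H) ≈ 0.992

Let H be the event that an intruder is present; start with P(H) = 0.29. P('alarm'|H) = 0.809, P('alarm'|¬H) = 0.047.
Update on result 1 ('alarm'): P(H) ← 0.809·0.2900 / (0.809·0.2900 + 0.047·0.7100) = 0.23461/0.26798 = 0.8755.
Update on result 2 ('alarm'): P(H) ← 0.809·0.8755 / (0.809·0.8755 + 0.047·0.1245) = 0.70826/0.71411 = 0.9918.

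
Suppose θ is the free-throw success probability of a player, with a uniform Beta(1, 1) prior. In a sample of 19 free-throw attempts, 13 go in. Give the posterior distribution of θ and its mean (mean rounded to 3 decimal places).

Posterior: Beta(14, 7); mean ≈ 0.667

The binomial likelihood is conjugate to the Beta prior: with 13 successes and 6 failures, the posterior is Beta(1+13, 1+6) = Beta(14, 7).
Posterior mean = α/(α+β) = 14/21 = 0.667.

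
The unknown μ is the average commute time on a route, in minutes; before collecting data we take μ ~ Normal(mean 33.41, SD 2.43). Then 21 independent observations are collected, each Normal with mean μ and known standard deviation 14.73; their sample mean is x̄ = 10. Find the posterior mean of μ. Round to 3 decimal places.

Posterior mean ≈ 24.896

Prior precision 1/τ₀² = 1/2.43² = 0.169351; data precision n/σ² = 21/14.73² = 0.0967863.
Posterior precision = 0.169351 + 0.0967863 = 0.266137.
Posterior mean = (0.169351·33.41 + 0.0967863·10) / 0.266137 = 24.896.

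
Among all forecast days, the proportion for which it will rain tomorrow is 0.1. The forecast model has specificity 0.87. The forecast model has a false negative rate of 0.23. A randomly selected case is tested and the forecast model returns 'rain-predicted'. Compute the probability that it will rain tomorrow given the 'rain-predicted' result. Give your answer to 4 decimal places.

Let H be the event that it will rain tomorrow. P(H) = 0.1, so P(¬H) = 0.9. With E the 'rain-predicted' result, P(E|H) = 0.77 and P(E|¬H) = 0.13.
P(E) = 0.77·0.1 + 0.13·0.9 = 0.077000 + 0.11700 = 0.19400.
By Bayes' theorem, P(H|E) = 0.077000 / 0.19400 = 0.3969.

P(H | E) ≈ 0.3969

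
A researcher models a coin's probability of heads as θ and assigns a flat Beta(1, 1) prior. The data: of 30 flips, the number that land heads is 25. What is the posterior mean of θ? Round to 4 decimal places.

Posterior mean ≈ 0.8125

The binomial likelihood is conjugate to the Beta prior: with 25 successes and 5 failures, the posterior is Beta(1+25, 1+5) = Beta(26, 6).
E[θ | data] = 26/(26+6) = 0.8125.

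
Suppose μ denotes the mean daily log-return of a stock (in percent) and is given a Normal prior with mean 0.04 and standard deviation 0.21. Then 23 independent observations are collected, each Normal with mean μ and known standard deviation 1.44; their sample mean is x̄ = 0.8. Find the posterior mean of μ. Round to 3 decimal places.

With known σ, the Normal prior is conjugate. Weight on the data is w = (n/σ²)/(n/σ² + 1/τ₀²) = 11.0918/(11.0918+22.6757) = 0.32848.
Posterior mean = w·x̄ + (1−w)·μ₀ = 0.32848·0.8 + 0.67152·0.04 = 0.290.

Posterior mean ≈ 0.290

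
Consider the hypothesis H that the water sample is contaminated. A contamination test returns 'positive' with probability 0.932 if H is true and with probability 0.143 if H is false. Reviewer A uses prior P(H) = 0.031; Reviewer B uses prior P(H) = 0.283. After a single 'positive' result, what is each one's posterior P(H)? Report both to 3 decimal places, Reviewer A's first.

P('+'|H) = 0.932, P('+'|¬H) = 0.143.
Reviewer A: numerator 0.932·0.031 = 0.028892; evidence = 0.028892+0.143·0.969 = 0.16746; posterior = 0.173.
Reviewer B: numerator 0.932·0.283 = 0.26376; evidence = 0.26376+0.143·0.717 = 0.36629; posterior = 0.720.

Reviewer A: 0.173; Reviewer B: 0.720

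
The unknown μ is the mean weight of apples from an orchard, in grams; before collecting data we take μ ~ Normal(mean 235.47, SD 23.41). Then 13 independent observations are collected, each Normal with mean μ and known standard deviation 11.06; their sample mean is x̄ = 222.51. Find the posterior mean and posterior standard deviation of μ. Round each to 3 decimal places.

Prior precision 1/τ₀² = 1/23.41² = 0.00182472; data precision n/σ² = 13/11.06² = 0.106275.
Posterior precision = 0.00182472 + 0.106275 = 0.108100, giving posterior SD = 1/√0.108100 = 3.041.
Posterior mean = (0.00182472·235.47 + 0.106275·222.51) / 0.108100 = 222.729.

Posterior mean ≈ 222.729; posterior SD ≈ 3.041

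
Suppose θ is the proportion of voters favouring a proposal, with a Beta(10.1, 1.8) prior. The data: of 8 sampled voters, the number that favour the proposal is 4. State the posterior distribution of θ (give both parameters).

The binomial likelihood is conjugate to the Beta prior: with 4 successes and 4 failures, the posterior is Beta(10.1+4, 1.8+4) = Beta(14.1, 5.8).

Posterior: Beta(14.1, 5.8)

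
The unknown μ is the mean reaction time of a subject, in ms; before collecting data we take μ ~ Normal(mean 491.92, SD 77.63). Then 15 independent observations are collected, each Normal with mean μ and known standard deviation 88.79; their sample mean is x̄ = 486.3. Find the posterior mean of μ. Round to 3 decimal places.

Posterior mean ≈ 486.751

With known σ, the Normal prior is conjugate. Weight on the data is w = (n/σ²)/(n/σ² + 1/τ₀²) = 0.00190267/(0.00190267+0.00016594) = 0.91978.
Posterior mean = w·x̄ + (1−w)·μ₀ = 0.91978·486.3 + 0.080216·491.92 = 486.751.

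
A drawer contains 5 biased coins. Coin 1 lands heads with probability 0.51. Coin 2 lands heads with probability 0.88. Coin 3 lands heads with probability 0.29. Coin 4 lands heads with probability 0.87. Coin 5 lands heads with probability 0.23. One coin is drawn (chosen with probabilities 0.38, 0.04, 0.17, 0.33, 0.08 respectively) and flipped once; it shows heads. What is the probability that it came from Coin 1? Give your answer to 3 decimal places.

Posterior probability ≈ 0.332

P(heads|C1) = 0.51; P(heads|C2) = 0.88; P(heads|C3) = 0.29; P(heads|C4) = 0.87; P(heads|C5) = 0.23.
Prior × likelihood for each source: 0.38·0.51=0.1938, 0.04·0.88=0.03520, 0.17·0.29=0.04930, 0.33·0.87=0.2871, 0.08·0.23=0.01840. Summing gives P(heads) = 0.58380.
P(Coin 1 | heads) = 0.1938 / 0.58380 = 0.332.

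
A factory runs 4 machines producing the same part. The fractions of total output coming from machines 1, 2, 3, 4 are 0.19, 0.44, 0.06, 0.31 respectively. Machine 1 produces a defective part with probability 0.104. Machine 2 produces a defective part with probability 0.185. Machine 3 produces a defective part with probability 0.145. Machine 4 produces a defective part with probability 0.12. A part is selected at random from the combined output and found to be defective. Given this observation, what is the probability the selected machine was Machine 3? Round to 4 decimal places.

Posterior probability ≈ 0.0592

Tabulate prior·likelihood by source: [1] prior 0.19, lik 0.104, product 0.01976; [2] prior 0.44, lik 0.185, product 0.08140; [3] prior 0.06, lik 0.145, product 0.008700; [4] prior 0.31, lik 0.12, product 0.03720.
Normalizing constant = 0.14706; the posterior for Machine 3 is its product over the sum, 0.008700/0.14706 = 0.0592.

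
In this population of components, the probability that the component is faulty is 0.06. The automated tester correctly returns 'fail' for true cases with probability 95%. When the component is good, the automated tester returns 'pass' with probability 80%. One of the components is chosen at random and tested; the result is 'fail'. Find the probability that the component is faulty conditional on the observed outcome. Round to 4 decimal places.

Let H be the event that the component is faulty. P(H) = 0.06, so P(¬H) = 0.94. With E the 'fail' result, P(E|H) = 0.95 and P(E|¬H) = 0.2.
P(E) = 0.95·0.06 + 0.2·0.94 = 0.057000 + 0.18800 = 0.24500.
By Bayes' theorem, P(H|E) = 0.057000 / 0.24500 = 0.2327.

P(H | E) ≈ 0.2327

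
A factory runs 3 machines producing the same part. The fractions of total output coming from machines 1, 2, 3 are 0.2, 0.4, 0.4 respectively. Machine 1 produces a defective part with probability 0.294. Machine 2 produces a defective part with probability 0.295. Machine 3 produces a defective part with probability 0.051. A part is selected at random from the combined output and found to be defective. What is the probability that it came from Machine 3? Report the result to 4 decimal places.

Posterior probability ≈ 0.1034

P(defective|M1) = 0.294; P(defective|M2) = 0.295; P(defective|M3) = 0.051.
Prior × likelihood for each source: 0.2·0.294=0.05880, 0.4·0.295=0.1180, 0.4·0.051=0.02040. Summing gives P(defective) = 0.19720.
P(Machine 3 | defective) = 0.02040 / 0.19720 = 0.1034.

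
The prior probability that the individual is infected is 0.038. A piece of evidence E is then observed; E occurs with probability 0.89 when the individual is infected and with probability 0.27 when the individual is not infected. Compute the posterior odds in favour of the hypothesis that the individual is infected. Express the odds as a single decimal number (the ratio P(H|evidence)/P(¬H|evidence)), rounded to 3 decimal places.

Prior odds = 0.038/(1−0.038) = 0.039501. In log-odds, ln(0.039501) = -3.2314.
Add log likelihood ratio: ln(3.2963) = 1.1928.
Posterior log-odds = -2.0386, so posterior odds = exp(-2.0386) = 0.13021.

Posterior odds ≈ 0.130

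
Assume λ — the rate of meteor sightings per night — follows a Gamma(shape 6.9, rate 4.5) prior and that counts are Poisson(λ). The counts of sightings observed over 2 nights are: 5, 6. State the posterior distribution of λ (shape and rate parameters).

The Poisson likelihood adds the total count to the shape and the number of exposure periods to the rate. Here ∑xᵢ = 11 and n = 2, so shape 6.9→17.9 and rate 4.5→6.5.

Posterior: Gamma(shape=17.9, rate=6.5)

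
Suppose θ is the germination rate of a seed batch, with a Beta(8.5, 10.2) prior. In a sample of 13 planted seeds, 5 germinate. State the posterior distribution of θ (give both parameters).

Posterior: Beta(13.5, 18.2)

Observing 5 successes and 8 failures updates Beta(8.5, 10.2) by adding the success and failure counts to the two shape parameters: α = 8.5+5 = 13.5, β = 10.2+8 = 18.2.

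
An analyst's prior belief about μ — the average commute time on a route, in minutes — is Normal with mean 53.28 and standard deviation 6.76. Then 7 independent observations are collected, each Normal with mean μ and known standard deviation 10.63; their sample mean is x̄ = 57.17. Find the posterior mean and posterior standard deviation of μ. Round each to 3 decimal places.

Prior precision 1/τ₀² = 1/6.76² = 0.0218830; data precision n/σ² = 7/10.63² = 0.0619486.
Posterior precision = 0.0218830 + 0.0619486 = 0.0838316, giving posterior SD = 1/√0.0838316 = 3.454.
Posterior mean = (0.0218830·53.28 + 0.0619486·57.17) / 0.0838316 = 56.155.

Posterior mean ≈ 56.155; posterior SD ≈ 3.454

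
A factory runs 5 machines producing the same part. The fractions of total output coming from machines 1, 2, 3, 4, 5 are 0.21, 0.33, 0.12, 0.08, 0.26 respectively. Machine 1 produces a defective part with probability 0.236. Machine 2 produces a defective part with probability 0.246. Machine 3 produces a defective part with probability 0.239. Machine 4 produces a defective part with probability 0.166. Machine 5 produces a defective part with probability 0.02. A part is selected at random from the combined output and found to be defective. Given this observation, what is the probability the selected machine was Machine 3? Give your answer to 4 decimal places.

Posterior probability ≈ 0.1612

Tabulate prior·likelihood by source: [1] prior 0.21, lik 0.236, product 0.04956; [2] prior 0.33, lik 0.246, product 0.08118; [3] prior 0.12, lik 0.239, product 0.02868; [4] prior 0.08, lik 0.166, product 0.01328; [5] prior 0.26, lik 0.02, product 0.005200.
Normalizing constant = 0.17790; the posterior for Machine 3 is its product over the sum, 0.02868/0.17790 = 0.1612.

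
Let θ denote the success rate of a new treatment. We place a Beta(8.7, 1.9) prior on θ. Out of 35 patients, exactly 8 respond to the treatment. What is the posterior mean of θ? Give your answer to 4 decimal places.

The binomial likelihood is conjugate to the Beta prior: with 8 successes and 27 failures, the posterior is Beta(8.7+8, 1.9+27) = Beta(16.7, 28.9).
Posterior mean = α/(α+β) = 16.7/45.6 = 0.3662.

Posterior mean ≈ 0.3662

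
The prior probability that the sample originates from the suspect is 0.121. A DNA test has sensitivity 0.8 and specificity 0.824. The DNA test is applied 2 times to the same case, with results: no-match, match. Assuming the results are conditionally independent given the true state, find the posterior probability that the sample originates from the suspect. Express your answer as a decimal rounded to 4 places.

Posterior P(H) ≈ 0.1318

With H the event that the sample originates from the suspect, the joint likelihood of the observed sequence is P(data|H) = 0.2·0.8 = 0.16000 and P(data|¬H) = 0.824·0.176 = 0.14502.
Bayes: P(H|data) = 0.121·0.16000 / (0.121·0.16000 + 0.879·0.14502) = 0.019360/0.14684 = 0.1318.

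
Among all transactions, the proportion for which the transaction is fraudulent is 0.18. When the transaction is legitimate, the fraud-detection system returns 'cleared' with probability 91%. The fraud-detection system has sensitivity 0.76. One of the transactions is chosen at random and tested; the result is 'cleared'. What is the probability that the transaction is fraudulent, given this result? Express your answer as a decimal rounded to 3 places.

P(H | E) ≈ 0.055

Let H be the event that the transaction is fraudulent. P(H) = 0.18, so P(¬H) = 0.82. With E the 'cleared' result, P(E|H) = 0.24 and P(E|¬H) = 0.91.
P(E) = 0.24·0.18 + 0.91·0.82 = 0.043200 + 0.74620 = 0.78940.
By Bayes' theorem, P(H|E) = 0.043200 / 0.78940 = 0.055.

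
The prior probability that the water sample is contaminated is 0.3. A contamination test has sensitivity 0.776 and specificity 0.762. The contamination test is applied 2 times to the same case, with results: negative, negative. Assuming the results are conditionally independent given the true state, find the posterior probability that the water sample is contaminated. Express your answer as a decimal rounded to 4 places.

With H the event that the water sample is contaminated, the joint likelihood of the observed sequence is P(data|H) = 0.224·0.224 = 0.050176 and P(data|¬H) = 0.762·0.762 = 0.58064.
Bayes: P(H|data) = 0.3·0.050176 / (0.3·0.050176 + 0.7·0.58064) = 0.015053/0.42150 = 0.0357.

Posterior P(H) ≈ 0.0357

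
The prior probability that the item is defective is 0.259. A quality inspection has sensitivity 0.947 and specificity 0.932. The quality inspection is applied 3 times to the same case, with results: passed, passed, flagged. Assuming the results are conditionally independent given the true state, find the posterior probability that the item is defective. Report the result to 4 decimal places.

Posterior P(H) ≈ 0.0155

With H the event that the item is defective, the joint likelihood of the observed sequence is P(data|H) = 0.053·0.053·0.947 = 0.0026601 and P(data|¬H) = 0.932·0.932·0.068 = 0.059066.
Bayes: P(H|data) = 0.259·0.0026601 / (0.259·0.0026601 + 0.741·0.059066) = 0.00068897/0.044457 = 0.0155.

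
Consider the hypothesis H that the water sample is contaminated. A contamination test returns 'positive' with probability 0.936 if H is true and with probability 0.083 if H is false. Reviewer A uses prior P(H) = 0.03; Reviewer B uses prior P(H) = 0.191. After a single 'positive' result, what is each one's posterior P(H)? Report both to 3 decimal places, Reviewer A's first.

The likelihood ratio for a 'positive' result is 0.936/0.083 = 11.277.
Reviewer A: prior odds 0.03/0.97 = 0.030928; posterior odds 0.34878; posterior probability 0.259.
Reviewer B: prior odds 0.191/0.809 = 0.23609; posterior odds 2.6625; posterior probability 0.727.

Reviewer A: 0.259; Reviewer B: 0.727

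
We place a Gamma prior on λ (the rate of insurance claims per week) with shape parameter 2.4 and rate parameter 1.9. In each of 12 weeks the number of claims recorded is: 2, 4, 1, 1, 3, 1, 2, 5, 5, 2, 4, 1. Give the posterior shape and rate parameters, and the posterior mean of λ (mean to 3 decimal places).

Posterior: Gamma(shape=33.4, rate=13.9); mean ≈ 2.403

Total count ∑xᵢ = 31 over n = 12 weeks.
Gamma is conjugate to the Poisson likelihood: posterior is Gamma(shape = 2.4+31 = 33.4, rate = 1.9+12 = 13.9).
Posterior mean = shape/rate = 33.4/13.9 = 2.403.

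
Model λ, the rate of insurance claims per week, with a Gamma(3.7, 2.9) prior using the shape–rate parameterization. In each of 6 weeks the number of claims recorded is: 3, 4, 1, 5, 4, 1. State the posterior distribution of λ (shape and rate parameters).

Total count ∑xᵢ = 18 over n = 6 weeks.
Gamma is conjugate to the Poisson likelihood: posterior is Gamma(shape = 3.7+18 = 21.7, rate = 2.9+6 = 8.9).

Posterior: Gamma(shape=21.7, rate=8.9)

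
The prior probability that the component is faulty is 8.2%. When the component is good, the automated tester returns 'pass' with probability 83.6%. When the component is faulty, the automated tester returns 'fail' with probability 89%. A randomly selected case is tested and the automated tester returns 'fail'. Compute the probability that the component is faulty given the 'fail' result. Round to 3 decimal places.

Let H be the event that the component is faulty. P(H) = 0.082, so P(¬H) = 0.918. With E the 'fail' result, P(E|H) = 0.89 and P(E|¬H) = 0.164.
P(E) = 0.89·0.082 + 0.164·0.918 = 0.072980 + 0.15055 = 0.22353.
By Bayes' theorem, P(H|E) = 0.072980 / 0.22353 = 0.326.

P(H | E) ≈ 0.326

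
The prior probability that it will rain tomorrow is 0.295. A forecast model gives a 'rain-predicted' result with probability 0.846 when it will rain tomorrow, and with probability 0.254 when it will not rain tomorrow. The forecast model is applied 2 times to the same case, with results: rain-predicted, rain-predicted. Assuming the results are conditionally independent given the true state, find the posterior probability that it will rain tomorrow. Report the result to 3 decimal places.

With H the event that it will rain tomorrow, the joint likelihood of the observed sequence is P(data|H) = 0.846·0.846 = 0.71572 and P(data|¬H) = 0.254·0.254 = 0.064516.
Bayes: P(H|data) = 0.295·0.71572 / (0.295·0.71572 + 0.705·0.064516) = 0.21114/0.25662 = 0.8228.

Posterior P(H) ≈ 0.823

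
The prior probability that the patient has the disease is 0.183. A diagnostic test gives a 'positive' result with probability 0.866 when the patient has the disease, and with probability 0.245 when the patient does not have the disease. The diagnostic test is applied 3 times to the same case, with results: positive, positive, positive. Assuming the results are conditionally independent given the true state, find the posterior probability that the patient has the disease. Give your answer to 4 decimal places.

Posterior P(H) ≈ 0.9082

With H the event that the patient has the disease, the joint likelihood of the observed sequence is P(data|H) = 0.866·0.866·0.866 = 0.64946 and P(data|¬H) = 0.245·0.245·0.245 = 0.014706.
Bayes: P(H|data) = 0.183·0.64946 / (0.183·0.64946 + 0.817·0.014706) = 0.11885/0.13087 = 0.9082.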